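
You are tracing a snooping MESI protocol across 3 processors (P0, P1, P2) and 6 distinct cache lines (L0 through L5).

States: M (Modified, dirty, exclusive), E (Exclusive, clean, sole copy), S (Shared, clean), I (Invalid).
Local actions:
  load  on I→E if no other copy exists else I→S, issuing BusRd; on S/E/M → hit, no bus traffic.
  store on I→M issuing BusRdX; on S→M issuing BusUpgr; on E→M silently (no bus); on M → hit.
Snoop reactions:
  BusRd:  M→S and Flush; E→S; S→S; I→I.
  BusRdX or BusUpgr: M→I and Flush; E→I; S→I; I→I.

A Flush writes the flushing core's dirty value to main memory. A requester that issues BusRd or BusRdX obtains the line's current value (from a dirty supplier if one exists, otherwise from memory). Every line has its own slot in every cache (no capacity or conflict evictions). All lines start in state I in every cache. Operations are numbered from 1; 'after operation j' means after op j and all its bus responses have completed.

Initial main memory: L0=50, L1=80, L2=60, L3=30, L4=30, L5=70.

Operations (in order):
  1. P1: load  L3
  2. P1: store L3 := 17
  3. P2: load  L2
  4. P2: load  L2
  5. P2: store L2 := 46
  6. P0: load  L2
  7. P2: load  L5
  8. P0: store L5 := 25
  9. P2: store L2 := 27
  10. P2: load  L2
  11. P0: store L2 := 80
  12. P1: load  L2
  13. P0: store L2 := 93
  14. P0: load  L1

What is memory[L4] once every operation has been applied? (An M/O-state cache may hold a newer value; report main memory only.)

memory[L4] = 30

  op1 P1: load  L3 → I/E/I on L3; bus BusRd; mem=30
  op2 P1: store L3 := 17 → I/M/I on L3; bus (none); mem=30
  op3 P2: load  L2 → I/I/E on L2; bus BusRd; mem=60
  op4 P2: load  L2 → I/I/E on L2; bus (none); mem=60
  op5 P2: store L2 := 46 → I/I/M on L2; bus (none); mem=60
  op6 P0: load  L2 → S/I/S on L2; bus BusRd Flush; mem=46
  op7 P2: load  L5 → I/I/E on L5; bus BusRd; mem=70
  op8 P0: store L5 := 25 → M/I/I on L5; bus BusRdX; mem=70
  op9 P2: store L2 := 27 → I/I/M on L2; bus BusUpgr; mem=46
  op10 P2: load  L2 → I/I/M on L2; bus (none); mem=46
  op11 P0: store L2 := 80 → M/I/I on L2; bus BusRdX Flush; mem=27
  op12 P1: load  L2 → S/S/I on L2; bus BusRd Flush; mem=80
  op13 P0: store L2 := 93 → M/I/I on L2; bus BusUpgr; mem=80
  op14 P0: load  L1 → E/I/I on L1; bus BusRd; mem=80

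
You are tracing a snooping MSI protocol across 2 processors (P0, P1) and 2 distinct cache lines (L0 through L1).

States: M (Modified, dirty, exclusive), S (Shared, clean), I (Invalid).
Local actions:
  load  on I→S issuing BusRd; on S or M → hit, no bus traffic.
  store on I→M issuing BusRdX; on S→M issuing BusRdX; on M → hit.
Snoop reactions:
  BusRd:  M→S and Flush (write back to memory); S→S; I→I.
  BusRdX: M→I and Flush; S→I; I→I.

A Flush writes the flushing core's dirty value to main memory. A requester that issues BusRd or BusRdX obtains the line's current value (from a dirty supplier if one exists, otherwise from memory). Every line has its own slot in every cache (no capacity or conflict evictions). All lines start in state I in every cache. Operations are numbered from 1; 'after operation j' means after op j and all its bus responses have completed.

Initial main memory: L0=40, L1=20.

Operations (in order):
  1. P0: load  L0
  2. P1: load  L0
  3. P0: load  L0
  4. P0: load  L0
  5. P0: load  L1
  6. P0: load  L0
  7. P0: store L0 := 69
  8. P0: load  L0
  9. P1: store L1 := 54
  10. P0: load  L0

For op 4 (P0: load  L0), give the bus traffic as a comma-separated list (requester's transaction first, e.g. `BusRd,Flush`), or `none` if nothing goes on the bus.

bus = none

step 1: P0: load  L0  ⟶  SI  (L0)  txn=BusRd  M[L0]=40
step 2: P1: load  L0  ⟶  SS  (L0)  txn=BusRd  M[L0]=40
step 3: P0: load  L0  ⟶  SS  (L0)  txn=∅  M[L0]=40
step 4: P0: load  L0  ⟶  SS  (L0)  txn=∅  M[L0]=40
step 5: P0: load  L1  ⟶  SI  (L1)  txn=BusRd  M[L1]=20
step 6: P0: load  L0  ⟶  SS  (L0)  txn=∅  M[L0]=40
step 7: P0: store L0 := 69  ⟶  MI  (L0)  txn=BusRdX  M[L0]=40
step 8: P0: load  L0  ⟶  MI  (L0)  txn=∅  M[L0]=40
step 9: P1: store L1 := 54  ⟶  IM  (L1)  txn=BusRdX  M[L1]=20
step 10: P0: load  L0  ⟶  MI  (L0)  txn=∅  M[L0]=40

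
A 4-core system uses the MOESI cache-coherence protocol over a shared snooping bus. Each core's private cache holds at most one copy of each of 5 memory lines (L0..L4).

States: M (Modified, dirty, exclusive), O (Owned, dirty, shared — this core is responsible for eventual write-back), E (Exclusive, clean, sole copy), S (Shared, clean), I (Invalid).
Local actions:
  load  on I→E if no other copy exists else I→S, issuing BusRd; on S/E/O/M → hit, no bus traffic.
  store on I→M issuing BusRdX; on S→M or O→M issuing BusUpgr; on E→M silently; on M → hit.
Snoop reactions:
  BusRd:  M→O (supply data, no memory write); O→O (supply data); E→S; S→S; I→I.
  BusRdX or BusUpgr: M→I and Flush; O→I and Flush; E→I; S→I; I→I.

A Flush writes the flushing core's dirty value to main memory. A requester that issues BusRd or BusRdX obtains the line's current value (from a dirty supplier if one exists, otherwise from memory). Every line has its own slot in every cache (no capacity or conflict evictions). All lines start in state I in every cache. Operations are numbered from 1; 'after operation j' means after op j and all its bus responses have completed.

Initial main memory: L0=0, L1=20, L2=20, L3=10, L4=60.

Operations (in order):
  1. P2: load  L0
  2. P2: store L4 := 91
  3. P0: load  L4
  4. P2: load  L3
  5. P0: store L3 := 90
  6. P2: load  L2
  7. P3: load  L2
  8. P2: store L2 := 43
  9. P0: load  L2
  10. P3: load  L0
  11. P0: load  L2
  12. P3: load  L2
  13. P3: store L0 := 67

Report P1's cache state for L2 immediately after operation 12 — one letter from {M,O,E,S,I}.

state = I

[1] P2: load  L0 | P0:I, P1:I, P2:E(0), P3:I | bus: BusRd
[2] P2: store L4 := 91 | P0:I, P1:I, P2:M(91), P3:I | bus: BusRdX
[3] P0: load  L4 | P0:S(91), P1:I, P2:O(91), P3:I | bus: BusRd
[4] P2: load  L3 | P0:I, P1:I, P2:E(10), P3:I | bus: BusRd
[5] P0: store L3 := 90 | P0:M(90), P1:I, P2:I, P3:I | bus: BusRdX
[6] P2: load  L2 | P0:I, P1:I, P2:E(20), P3:I | bus: BusRd
[7] P3: load  L2 | P0:I, P1:I, P2:S(20), P3:S(20) | bus: BusRd
[8] P2: store L2 := 43 | P0:I, P1:I, P2:M(43), P3:I | bus: BusUpgr
[9] P0: load  L2 | P0:S(43), P1:I, P2:O(43), P3:I | bus: BusRd
[10] P3: load  L0 | P0:I, P1:I, P2:S(0), P3:S(0) | bus: BusRd
[11] P0: load  L2 | P0:S(43), P1:I, P2:O(43), P3:I | bus: none
[12] P3: load  L2 | P0:S(43), P1:I, P2:O(43), P3:S(43) | bus: BusRd
[13] P3: store L0 := 67 | P0:I, P1:I, P2:I, P3:M(67) | bus: BusUpgr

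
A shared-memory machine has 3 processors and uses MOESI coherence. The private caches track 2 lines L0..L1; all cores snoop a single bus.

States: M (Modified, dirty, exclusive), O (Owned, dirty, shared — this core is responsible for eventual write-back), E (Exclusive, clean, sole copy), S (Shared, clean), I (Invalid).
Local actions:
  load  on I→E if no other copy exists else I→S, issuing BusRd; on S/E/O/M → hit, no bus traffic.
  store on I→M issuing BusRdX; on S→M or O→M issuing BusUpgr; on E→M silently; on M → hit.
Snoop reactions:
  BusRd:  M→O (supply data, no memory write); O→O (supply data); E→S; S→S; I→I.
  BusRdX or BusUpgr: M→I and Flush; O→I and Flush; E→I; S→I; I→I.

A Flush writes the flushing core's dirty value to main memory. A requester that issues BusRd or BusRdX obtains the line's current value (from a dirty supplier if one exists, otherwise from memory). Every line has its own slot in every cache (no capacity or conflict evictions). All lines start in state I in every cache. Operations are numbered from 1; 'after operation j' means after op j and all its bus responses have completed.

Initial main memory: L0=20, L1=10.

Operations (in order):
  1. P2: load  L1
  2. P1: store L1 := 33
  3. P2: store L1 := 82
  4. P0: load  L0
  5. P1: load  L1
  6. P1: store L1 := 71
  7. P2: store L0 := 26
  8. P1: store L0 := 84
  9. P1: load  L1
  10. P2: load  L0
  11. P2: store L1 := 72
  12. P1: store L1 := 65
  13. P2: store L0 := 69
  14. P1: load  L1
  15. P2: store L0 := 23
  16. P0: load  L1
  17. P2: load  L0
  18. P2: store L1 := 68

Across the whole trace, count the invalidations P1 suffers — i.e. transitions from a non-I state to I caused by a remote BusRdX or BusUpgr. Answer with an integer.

invalidations = 4

  op1 P2: load  L1 → I/I/E on L1; bus BusRd; mem=10
  op2 P1: store L1 := 33 → I/M/I on L1; bus BusRdX; mem=10
  op3 P2: store L1 := 82 → I/I/M on L1; bus BusRdX Flush; mem=33
  op4 P0: load  L0 → E/I/I on L0; bus BusRd; mem=20
  op5 P1: load  L1 → I/S/O on L1; bus BusRd; mem=33
  op6 P1: store L1 := 71 → I/M/I on L1; bus BusUpgr Flush; mem=82
  op7 P2: store L0 := 26 → I/I/M on L0; bus BusRdX; mem=20
  op8 P1: store L0 := 84 → I/M/I on L0; bus BusRdX Flush; mem=26
  op9 P1: load  L1 → I/M/I on L1; bus (none); mem=82
  op10 P2: load  L0 → I/O/S on L0; bus BusRd; mem=26
  op11 P2: store L1 := 72 → I/I/M on L1; bus BusRdX Flush; mem=71
  op12 P1: store L1 := 65 → I/M/I on L1; bus BusRdX Flush; mem=72
  op13 P2: store L0 := 69 → I/I/M on L0; bus BusUpgr Flush; mem=84
  op14 P1: load  L1 → I/M/I on L1; bus (none); mem=72
  op15 P2: store L0 := 23 → I/I/M on L0; bus (none); mem=84
  op16 P0: load  L1 → S/O/I on L1; bus BusRd; mem=72
  op17 P2: load  L0 → I/I/M on L0; bus (none); mem=84
  op18 P2: store L1 := 68 → I/I/M on L1; bus BusRdX Flush; mem=65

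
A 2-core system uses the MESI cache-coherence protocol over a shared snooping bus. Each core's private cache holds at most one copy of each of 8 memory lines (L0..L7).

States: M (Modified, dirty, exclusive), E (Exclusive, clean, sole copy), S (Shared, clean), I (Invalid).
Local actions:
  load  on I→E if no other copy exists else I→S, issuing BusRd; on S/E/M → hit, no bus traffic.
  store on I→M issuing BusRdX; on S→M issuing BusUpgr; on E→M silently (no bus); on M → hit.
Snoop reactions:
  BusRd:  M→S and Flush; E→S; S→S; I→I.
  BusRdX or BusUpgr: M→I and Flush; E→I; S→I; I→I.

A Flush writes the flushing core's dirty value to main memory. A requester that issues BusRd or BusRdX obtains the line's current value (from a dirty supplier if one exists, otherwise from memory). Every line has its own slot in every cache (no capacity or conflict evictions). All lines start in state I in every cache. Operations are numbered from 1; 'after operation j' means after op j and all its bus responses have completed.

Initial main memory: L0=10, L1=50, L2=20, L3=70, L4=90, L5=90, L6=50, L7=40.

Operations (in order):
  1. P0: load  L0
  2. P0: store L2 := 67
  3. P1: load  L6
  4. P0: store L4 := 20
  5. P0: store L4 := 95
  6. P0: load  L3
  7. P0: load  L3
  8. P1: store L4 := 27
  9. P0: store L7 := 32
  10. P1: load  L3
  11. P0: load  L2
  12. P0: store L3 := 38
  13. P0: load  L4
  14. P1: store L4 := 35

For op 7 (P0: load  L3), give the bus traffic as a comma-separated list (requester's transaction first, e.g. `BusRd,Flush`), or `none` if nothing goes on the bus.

1. P0: load  L0  bus=[BusRd]  L0: P0=E P1=I  mem[L0]=10
2. P0: store L2 := 67  bus=[BusRdX]  L2: P0=M P1=I  mem[L2]=20
3. P1: load  L6  bus=[BusRd]  L6: P0=I P1=E  mem[L6]=50
4. P0: store L4 := 20  bus=[BusRdX]  L4: P0=M P1=I  mem[L4]=90
5. P0: store L4 := 95  bus=[-]  L4: P0=M P1=I  mem[L4]=90
6. P0: load  L3  bus=[BusRd]  L3: P0=E P1=I  mem[L3]=70
7. P0: load  L3  bus=[-]  L3: P0=E P1=I  mem[L3]=70
8. P1: store L4 := 27  bus=[BusRdX,Flush]  L4: P0=I P1=M  mem[L4]=95
9. P0: store L7 := 32  bus=[BusRdX]  L7: P0=M P1=I  mem[L7]=40
10. P1: load  L3  bus=[BusRd]  L3: P0=S P1=S  mem[L3]=70
11. P0: load  L2  bus=[-]  L2: P0=M P1=I  mem[L2]=20
12. P0: store L3 := 38  bus=[BusUpgr]  L3: P0=M P1=I  mem[L3]=70
13. P0: load  L4  bus=[BusRd,Flush]  L4: P0=S P1=S  mem[L4]=27
14. P1: store L4 := 35  bus=[BusUpgr]  L4: P0=I P1=M  mem[L4]=27

bus = none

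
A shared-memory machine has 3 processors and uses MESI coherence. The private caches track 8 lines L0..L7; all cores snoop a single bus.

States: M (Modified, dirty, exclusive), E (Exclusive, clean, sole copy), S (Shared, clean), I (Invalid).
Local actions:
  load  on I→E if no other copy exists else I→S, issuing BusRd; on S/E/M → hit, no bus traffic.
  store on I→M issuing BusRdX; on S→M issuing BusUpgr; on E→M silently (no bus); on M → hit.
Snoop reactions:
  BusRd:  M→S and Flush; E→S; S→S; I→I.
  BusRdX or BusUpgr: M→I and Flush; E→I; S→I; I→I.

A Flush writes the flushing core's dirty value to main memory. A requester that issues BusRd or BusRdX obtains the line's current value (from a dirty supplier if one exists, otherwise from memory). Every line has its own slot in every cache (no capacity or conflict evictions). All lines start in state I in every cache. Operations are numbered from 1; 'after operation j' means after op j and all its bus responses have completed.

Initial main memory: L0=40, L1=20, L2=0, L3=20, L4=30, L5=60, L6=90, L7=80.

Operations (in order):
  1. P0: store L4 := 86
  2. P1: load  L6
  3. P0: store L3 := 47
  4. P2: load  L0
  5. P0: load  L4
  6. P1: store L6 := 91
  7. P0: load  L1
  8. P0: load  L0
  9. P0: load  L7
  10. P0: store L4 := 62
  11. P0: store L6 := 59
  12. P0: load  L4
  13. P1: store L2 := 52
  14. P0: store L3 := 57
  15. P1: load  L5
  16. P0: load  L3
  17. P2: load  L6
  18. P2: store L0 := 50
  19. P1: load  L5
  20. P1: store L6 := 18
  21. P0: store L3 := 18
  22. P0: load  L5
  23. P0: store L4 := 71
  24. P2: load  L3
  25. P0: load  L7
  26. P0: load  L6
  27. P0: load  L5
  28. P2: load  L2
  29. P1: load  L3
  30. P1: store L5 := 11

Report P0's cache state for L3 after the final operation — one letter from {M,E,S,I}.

  op1 P0: store L4 := 86 → M/I/I on L4; bus BusRdX; mem=30
  op2 P1: load  L6 → I/E/I on L6; bus BusRd; mem=90
  op3 P0: store L3 := 47 → M/I/I on L3; bus BusRdX; mem=20
  op4 P2: load  L0 → I/I/E on L0; bus BusRd; mem=40
  op5 P0: load  L4 → M/I/I on L4; bus (none); mem=30
  op6 P1: store L6 := 91 → I/M/I on L6; bus (none); mem=90
  op7 P0: load  L1 → E/I/I on L1; bus BusRd; mem=20
  op8 P0: load  L0 → S/I/S on L0; bus BusRd; mem=40
  op9 P0: load  L7 → E/I/I on L7; bus BusRd; mem=80
  op10 P0: store L4 := 62 → M/I/I on L4; bus (none); mem=30
  op11 P0: store L6 := 59 → M/I/I on L6; bus BusRdX Flush; mem=91
  op12 P0: load  L4 → M/I/I on L4; bus (none); mem=30
  op13 P1: store L2 := 52 → I/M/I on L2; bus BusRdX; mem=0
  op14 P0: store L3 := 57 → M/I/I on L3; bus (none); mem=20
  op15 P1: load  L5 → I/E/I on L5; bus BusRd; mem=60
  op16 P0: load  L3 → M/I/I on L3; bus (none); mem=20
  op17 P2: load  L6 → S/I/S on L6; bus BusRd Flush; mem=59
  op18 P2: store L0 := 50 → I/I/M on L0; bus BusUpgr; mem=40
  op19 P1: load  L5 → I/E/I on L5; bus (none); mem=60
  op20 P1: store L6 := 18 → I/M/I on L6; bus BusRdX; mem=59
  op21 P0: store L3 := 18 → M/I/I on L3; bus (none); mem=20
  op22 P0: load  L5 → S/S/I on L5; bus BusRd; mem=60
  op23 P0: store L4 := 71 → M/I/I on L4; bus (none); mem=30
  op24 P2: load  L3 → S/I/S on L3; bus BusRd Flush; mem=18
  op25 P0: load  L7 → E/I/I on L7; bus (none); mem=80
  op26 P0: load  L6 → S/S/I on L6; bus BusRd Flush; mem=18
  op27 P0: load  L5 → S/S/I on L5; bus (none); mem=60
  op28 P2: load  L2 → I/S/S on L2; bus BusRd Flush; mem=52
  op29 P1: load  L3 → S/S/S on L3; bus BusRd; mem=18
  op30 P1: store L5 := 11 → I/M/I on L5; bus BusUpgr; mem=60

state = S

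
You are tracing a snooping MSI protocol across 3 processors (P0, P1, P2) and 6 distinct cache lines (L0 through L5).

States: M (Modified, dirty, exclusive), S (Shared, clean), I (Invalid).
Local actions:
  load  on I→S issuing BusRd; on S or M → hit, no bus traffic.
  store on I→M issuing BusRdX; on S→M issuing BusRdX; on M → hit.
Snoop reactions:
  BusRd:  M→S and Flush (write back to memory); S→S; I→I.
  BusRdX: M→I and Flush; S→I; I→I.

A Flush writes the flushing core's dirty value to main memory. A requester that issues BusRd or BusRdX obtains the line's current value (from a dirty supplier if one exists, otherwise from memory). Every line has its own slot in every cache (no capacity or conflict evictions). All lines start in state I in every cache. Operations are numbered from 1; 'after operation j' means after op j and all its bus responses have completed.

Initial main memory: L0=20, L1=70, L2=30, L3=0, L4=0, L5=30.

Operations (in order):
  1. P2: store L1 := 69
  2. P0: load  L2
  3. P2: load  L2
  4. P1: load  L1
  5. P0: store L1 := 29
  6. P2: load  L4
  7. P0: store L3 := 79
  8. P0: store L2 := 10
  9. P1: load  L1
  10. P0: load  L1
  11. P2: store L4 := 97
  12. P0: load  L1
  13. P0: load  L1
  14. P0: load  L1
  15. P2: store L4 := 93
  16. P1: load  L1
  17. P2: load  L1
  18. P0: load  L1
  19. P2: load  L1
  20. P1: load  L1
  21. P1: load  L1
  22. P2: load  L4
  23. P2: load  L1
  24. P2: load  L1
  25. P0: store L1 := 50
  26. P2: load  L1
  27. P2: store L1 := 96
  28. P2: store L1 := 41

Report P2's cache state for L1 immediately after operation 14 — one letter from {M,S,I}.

state = I

[1] P2: store L1 := 69 | P0:I, P1:I, P2:M(69) | bus: BusRdX
[2] P0: load  L2 | P0:S(30), P1:I, P2:I | bus: BusRd
[3] P2: load  L2 | P0:S(30), P1:I, P2:S(30) | bus: BusRd
[4] P1: load  L1 | P0:I, P1:S(69), P2:S(69) | bus: BusRd,Flush
[5] P0: store L1 := 29 | P0:M(29), P1:I, P2:I | bus: BusRdX
[6] P2: load  L4 | P0:I, P1:I, P2:S(0) | bus: BusRd
[7] P0: store L3 := 79 | P0:M(79), P1:I, P2:I | bus: BusRdX
[8] P0: store L2 := 10 | P0:M(10), P1:I, P2:I | bus: BusRdX
[9] P1: load  L1 | P0:S(29), P1:S(29), P2:I | bus: BusRd,Flush
[10] P0: load  L1 | P0:S(29), P1:S(29), P2:I | bus: none
[11] P2: store L4 := 97 | P0:I, P1:I, P2:M(97) | bus: BusRdX
[12] P0: load  L1 | P0:S(29), P1:S(29), P2:I | bus: none
[13] P0: load  L1 | P0:S(29), P1:S(29), P2:I | bus: none
[14] P0: load  L1 | P0:S(29), P1:S(29), P2:I | bus: none
[15] P2: store L4 := 93 | P0:I, P1:I, P2:M(93) | bus: none
[16] P1: load  L1 | P0:S(29), P1:S(29), P2:I | bus: none
[17] P2: load  L1 | P0:S(29), P1:S(29), P2:S(29) | bus: BusRd
[18] P0: load  L1 | P0:S(29), P1:S(29), P2:S(29) | bus: none
[19] P2: load  L1 | P0:S(29), P1:S(29), P2:S(29) | bus: none
[20] P1: load  L1 | P0:S(29), P1:S(29), P2:S(29) | bus: none
[21] P1: load  L1 | P0:S(29), P1:S(29), P2:S(29) | bus: none
[22] P2: load  L4 | P0:I, P1:I, P2:M(93) | bus: none
[23] P2: load  L1 | P0:S(29), P1:S(29), P2:S(29) | bus: none
[24] P2: load  L1 | P0:S(29), P1:S(29), P2:S(29) | bus: none
[25] P0: store L1 := 50 | P0:M(50), P1:I, P2:I | bus: BusRdX
[26] P2: load  L1 | P0:S(50), P1:I, P2:S(50) | bus: BusRd,Flush
[27] P2: store L1 := 96 | P0:I, P1:I, P2:M(96) | bus: BusRdX
[28] P2: store L1 := 41 | P0:I, P1:I, P2:M(41) | bus: none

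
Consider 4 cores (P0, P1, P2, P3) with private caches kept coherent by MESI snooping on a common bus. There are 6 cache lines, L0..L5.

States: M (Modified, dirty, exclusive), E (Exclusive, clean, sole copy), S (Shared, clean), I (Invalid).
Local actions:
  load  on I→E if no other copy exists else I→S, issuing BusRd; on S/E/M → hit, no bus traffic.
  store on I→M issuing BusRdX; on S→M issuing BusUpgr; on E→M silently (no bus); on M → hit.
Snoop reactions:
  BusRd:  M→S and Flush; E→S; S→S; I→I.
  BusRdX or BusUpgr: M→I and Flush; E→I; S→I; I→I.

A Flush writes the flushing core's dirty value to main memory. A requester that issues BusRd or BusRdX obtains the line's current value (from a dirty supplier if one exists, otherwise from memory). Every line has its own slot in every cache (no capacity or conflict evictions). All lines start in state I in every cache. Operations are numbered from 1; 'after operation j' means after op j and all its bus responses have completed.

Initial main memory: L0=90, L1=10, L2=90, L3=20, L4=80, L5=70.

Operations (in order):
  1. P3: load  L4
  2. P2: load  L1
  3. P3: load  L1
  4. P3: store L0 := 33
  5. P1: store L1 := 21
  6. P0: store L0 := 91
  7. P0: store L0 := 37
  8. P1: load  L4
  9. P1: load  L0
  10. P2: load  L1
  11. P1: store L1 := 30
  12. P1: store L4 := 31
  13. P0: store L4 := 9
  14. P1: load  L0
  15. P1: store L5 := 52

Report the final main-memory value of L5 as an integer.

  op1 P3: load  L4 → I/I/I/E on L4; bus BusRd; mem=80
  op2 P2: load  L1 → I/I/E/I on L1; bus BusRd; mem=10
  op3 P3: load  L1 → I/I/S/S on L1; bus BusRd; mem=10
  op4 P3: store L0 := 33 → I/I/I/M on L0; bus BusRdX; mem=90
  op5 P1: store L1 := 21 → I/M/I/I on L1; bus BusRdX; mem=10
  op6 P0: store L0 := 91 → M/I/I/I on L0; bus BusRdX Flush; mem=33
  op7 P0: store L0 := 37 → M/I/I/I on L0; bus (none); mem=33
  op8 P1: load  L4 → I/S/I/S on L4; bus BusRd; mem=80
  op9 P1: load  L0 → S/S/I/I on L0; bus BusRd Flush; mem=37
  op10 P2: load  L1 → I/S/S/I on L1; bus BusRd Flush; mem=21
  op11 P1: store L1 := 30 → I/M/I/I on L1; bus BusUpgr; mem=21
  op12 P1: store L4 := 31 → I/M/I/I on L4; bus BusUpgr; mem=80
  op13 P0: store L4 := 9 → M/I/I/I on L4; bus BusRdX Flush; mem=31
  op14 P1: load  L0 → S/S/I/I on L0; bus (none); mem=37
  op15 P1: store L5 := 52 → I/M/I/I on L5; bus BusRdX; mem=70

memory[L5] = 70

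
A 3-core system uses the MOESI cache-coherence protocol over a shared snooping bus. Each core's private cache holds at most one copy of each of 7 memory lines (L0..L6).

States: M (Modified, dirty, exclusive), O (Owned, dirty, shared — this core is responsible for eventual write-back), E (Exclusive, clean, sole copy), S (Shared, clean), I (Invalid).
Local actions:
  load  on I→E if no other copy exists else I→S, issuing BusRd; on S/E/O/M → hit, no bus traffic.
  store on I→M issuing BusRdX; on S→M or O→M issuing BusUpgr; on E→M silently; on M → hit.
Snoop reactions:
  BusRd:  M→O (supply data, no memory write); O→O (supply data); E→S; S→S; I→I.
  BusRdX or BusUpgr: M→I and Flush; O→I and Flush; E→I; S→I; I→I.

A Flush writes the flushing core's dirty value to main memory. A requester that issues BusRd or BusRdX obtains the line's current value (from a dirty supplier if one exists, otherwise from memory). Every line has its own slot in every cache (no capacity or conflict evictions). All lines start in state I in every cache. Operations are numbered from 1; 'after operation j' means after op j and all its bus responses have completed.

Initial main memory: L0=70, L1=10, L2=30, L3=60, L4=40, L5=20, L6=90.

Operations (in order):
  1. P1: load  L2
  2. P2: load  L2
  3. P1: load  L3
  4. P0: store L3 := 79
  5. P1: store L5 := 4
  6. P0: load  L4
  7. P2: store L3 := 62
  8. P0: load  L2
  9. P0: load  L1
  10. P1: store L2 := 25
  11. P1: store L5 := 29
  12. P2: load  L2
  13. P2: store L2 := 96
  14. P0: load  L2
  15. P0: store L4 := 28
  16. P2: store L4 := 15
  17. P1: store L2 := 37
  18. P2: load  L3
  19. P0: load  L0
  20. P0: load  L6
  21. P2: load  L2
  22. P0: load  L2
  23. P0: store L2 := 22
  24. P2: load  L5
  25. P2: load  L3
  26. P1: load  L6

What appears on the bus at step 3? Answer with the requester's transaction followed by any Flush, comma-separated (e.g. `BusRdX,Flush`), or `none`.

bus = BusRd

[1] P1: load  L2 | P0:I, P1:E(30), P2:I | bus: BusRd
[2] P2: load  L2 | P0:I, P1:S(30), P2:S(30) | bus: BusRd
[3] P1: load  L3 | P0:I, P1:E(60), P2:I | bus: BusRd
[4] P0: store L3 := 79 | P0:M(79), P1:I, P2:I | bus: BusRdX
[5] P1: store L5 := 4 | P0:I, P1:M(4), P2:I | bus: BusRdX
[6] P0: load  L4 | P0:E(40), P1:I, P2:I | bus: BusRd
[7] P2: store L3 := 62 | P0:I, P1:I, P2:M(62) | bus: BusRdX,Flush
[8] P0: load  L2 | P0:S(30), P1:S(30), P2:S(30) | bus: BusRd
[9] P0: load  L1 | P0:E(10), P1:I, P2:I | bus: BusRd
[10] P1: store L2 := 25 | P0:I, P1:M(25), P2:I | bus: BusUpgr
[11] P1: store L5 := 29 | P0:I, P1:M(29), P2:I | bus: none
[12] P2: load  L2 | P0:I, P1:O(25), P2:S(25) | bus: BusRd
[13] P2: store L2 := 96 | P0:I, P1:I, P2:M(96) | bus: BusUpgr,Flush
[14] P0: load  L2 | P0:S(96), P1:I, P2:O(96) | bus: BusRd
[15] P0: store L4 := 28 | P0:M(28), P1:I, P2:I | bus: none
[16] P2: store L4 := 15 | P0:I, P1:I, P2:M(15) | bus: BusRdX,Flush
[17] P1: store L2 := 37 | P0:I, P1:M(37), P2:I | bus: BusRdX,Flush
[18] P2: load  L3 | P0:I, P1:I, P2:M(62) | bus: none
[19] P0: load  L0 | P0:E(70), P1:I, P2:I | bus: BusRd
[20] P0: load  L6 | P0:E(90), P1:I, P2:I | bus: BusRd
[21] P2: load  L2 | P0:I, P1:O(37), P2:S(37) | bus: BusRd
[22] P0: load  L2 | P0:S(37), P1:O(37), P2:S(37) | bus: BusRd
[23] P0: store L2 := 22 | P0:M(22), P1:I, P2:I | bus: BusUpgr,Flush
[24] P2: load  L5 | P0:I, P1:O(29), P2:S(29) | bus: BusRd
[25] P2: load  L3 | P0:I, P1:I, P2:M(62) | bus: none
[26] P1: load  L6 | P0:S(90), P1:S(90), P2:I | bus: BusRd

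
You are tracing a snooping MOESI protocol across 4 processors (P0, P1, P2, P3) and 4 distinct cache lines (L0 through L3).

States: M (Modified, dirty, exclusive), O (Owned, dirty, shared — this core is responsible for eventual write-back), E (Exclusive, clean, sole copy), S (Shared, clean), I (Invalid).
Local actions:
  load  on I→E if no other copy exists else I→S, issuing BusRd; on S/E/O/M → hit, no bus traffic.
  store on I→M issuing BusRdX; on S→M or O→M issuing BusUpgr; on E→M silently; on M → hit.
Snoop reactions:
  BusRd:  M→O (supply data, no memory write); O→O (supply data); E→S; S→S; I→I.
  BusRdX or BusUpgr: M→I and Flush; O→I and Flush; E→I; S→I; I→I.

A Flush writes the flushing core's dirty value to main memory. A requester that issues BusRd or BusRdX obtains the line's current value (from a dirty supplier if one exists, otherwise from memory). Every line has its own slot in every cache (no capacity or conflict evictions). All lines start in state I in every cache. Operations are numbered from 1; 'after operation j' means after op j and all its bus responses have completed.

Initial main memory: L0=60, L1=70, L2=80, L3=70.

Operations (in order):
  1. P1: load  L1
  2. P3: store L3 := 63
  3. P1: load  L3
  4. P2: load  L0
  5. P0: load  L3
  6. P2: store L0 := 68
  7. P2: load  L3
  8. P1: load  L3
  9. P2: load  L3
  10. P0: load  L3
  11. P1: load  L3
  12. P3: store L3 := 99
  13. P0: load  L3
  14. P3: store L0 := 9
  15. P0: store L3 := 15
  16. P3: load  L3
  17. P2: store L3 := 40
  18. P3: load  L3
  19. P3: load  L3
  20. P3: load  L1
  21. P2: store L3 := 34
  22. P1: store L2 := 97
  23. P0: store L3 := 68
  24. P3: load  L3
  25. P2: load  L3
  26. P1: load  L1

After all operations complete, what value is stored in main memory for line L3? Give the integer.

[1] P1: load  L1 | P0:I, P1:E(70), P2:I, P3:I | bus: BusRd
[2] P3: store L3 := 63 | P0:I, P1:I, P2:I, P3:M(63) | bus: BusRdX
[3] P1: load  L3 | P0:I, P1:S(63), P2:I, P3:O(63) | bus: BusRd
[4] P2: load  L0 | P0:I, P1:I, P2:E(60), P3:I | bus: BusRd
[5] P0: load  L3 | P0:S(63), P1:S(63), P2:I, P3:O(63) | bus: BusRd
[6] P2: store L0 := 68 | P0:I, P1:I, P2:M(68), P3:I | bus: none
[7] P2: load  L3 | P0:S(63), P1:S(63), P2:S(63), P3:O(63) | bus: BusRd
[8] P1: load  L3 | P0:S(63), P1:S(63), P2:S(63), P3:O(63) | bus: none
[9] P2: load  L3 | P0:S(63), P1:S(63), P2:S(63), P3:O(63) | bus: none
[10] P0: load  L3 | P0:S(63), P1:S(63), P2:S(63), P3:O(63) | bus: none
[11] P1: load  L3 | P0:S(63), P1:S(63), P2:S(63), P3:O(63) | bus: none
[12] P3: store L3 := 99 | P0:I, P1:I, P2:I, P3:M(99) | bus: BusUpgr
[13] P0: load  L3 | P0:S(99), P1:I, P2:I, P3:O(99) | bus: BusRd
[14] P3: store L0 := 9 | P0:I, P1:I, P2:I, P3:M(9) | bus: BusRdX,Flush
[15] P0: store L3 := 15 | P0:M(15), P1:I, P2:I, P3:I | bus: BusUpgr,Flush
[16] P3: load  L3 | P0:O(15), P1:I, P2:I, P3:S(15) | bus: BusRd
[17] P2: store L3 := 40 | P0:I, P1:I, P2:M(40), P3:I | bus: BusRdX,Flush
[18] P3: load  L3 | P0:I, P1:I, P2:O(40), P3:S(40) | bus: BusRd
[19] P3: load  L3 | P0:I, P1:I, P2:O(40), P3:S(40) | bus: none
[20] P3: load  L1 | P0:I, P1:S(70), P2:I, P3:S(70) | bus: BusRd
[21] P2: store L3 := 34 | P0:I, P1:I, P2:M(34), P3:I | bus: BusUpgr
[22] P1: store L2 := 97 | P0:I, P1:M(97), P2:I, P3:I | bus: BusRdX
[23] P0: store L3 := 68 | P0:M(68), P1:I, P2:I, P3:I | bus: BusRdX,Flush
[24] P3: load  L3 | P0:O(68), P1:I, P2:I, P3:S(68) | bus: BusRd
[25] P2: load  L3 | P0:O(68), P1:I, P2:S(68), P3:S(68) | bus: BusRd
[26] P1: load  L1 | P0:I, P1:S(70), P2:I, P3:S(70) | bus: none

memory[L3] = 34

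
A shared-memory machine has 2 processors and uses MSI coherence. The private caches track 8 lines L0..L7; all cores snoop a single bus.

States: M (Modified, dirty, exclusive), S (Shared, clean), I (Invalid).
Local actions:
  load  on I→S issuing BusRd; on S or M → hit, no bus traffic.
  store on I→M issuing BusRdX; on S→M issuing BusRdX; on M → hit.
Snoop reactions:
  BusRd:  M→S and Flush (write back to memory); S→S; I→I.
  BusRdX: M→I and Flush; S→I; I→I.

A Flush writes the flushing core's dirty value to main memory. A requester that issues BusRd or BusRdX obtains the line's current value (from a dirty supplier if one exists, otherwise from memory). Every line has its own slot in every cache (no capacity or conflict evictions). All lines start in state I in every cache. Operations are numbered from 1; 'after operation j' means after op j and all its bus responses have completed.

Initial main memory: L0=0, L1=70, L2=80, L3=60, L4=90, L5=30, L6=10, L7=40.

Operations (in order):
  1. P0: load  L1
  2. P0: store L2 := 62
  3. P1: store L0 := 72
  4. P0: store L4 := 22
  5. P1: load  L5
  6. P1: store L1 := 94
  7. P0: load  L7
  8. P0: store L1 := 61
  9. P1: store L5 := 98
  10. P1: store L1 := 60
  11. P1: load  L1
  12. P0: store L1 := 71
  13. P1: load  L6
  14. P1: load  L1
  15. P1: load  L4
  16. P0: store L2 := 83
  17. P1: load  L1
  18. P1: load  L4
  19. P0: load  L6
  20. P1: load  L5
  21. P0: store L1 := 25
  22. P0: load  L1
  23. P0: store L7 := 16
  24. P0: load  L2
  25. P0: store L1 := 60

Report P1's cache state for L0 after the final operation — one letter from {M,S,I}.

state = M

1. P0: load  L1  bus=[BusRd]  L1: P0=S P1=I  mem[L1]=70
2. P0: store L2 := 62  bus=[BusRdX]  L2: P0=M P1=I  mem[L2]=80
3. P1: store L0 := 72  bus=[BusRdX]  L0: P0=I P1=M  mem[L0]=0
4. P0: store L4 := 22  bus=[BusRdX]  L4: P0=M P1=I  mem[L4]=90
5. P1: load  L5  bus=[BusRd]  L5: P0=I P1=S  mem[L5]=30
6. P1: store L1 := 94  bus=[BusRdX]  L1: P0=I P1=M  mem[L1]=70
7. P0: load  L7  bus=[BusRd]  L7: P0=S P1=I  mem[L7]=40
8. P0: store L1 := 61  bus=[BusRdX,Flush]  L1: P0=M P1=I  mem[L1]=94
9. P1: store L5 := 98  bus=[BusRdX]  L5: P0=I P1=M  mem[L5]=30
10. P1: store L1 := 60  bus=[BusRdX,Flush]  L1: P0=I P1=M  mem[L1]=61
11. P1: load  L1  bus=[-]  L1: P0=I P1=M  mem[L1]=61
12. P0: store L1 := 71  bus=[BusRdX,Flush]  L1: P0=M P1=I  mem[L1]=60
13. P1: load  L6  bus=[BusRd]  L6: P0=I P1=S  mem[L6]=10
14. P1: load  L1  bus=[BusRd,Flush]  L1: P0=S P1=S  mem[L1]=71
15. P1: load  L4  bus=[BusRd,Flush]  L4: P0=S P1=S  mem[L4]=22
16. P0: store L2 := 83  bus=[-]  L2: P0=M P1=I  mem[L2]=80
17. P1: load  L1  bus=[-]  L1: P0=S P1=S  mem[L1]=71
18. P1: load  L4  bus=[-]  L4: P0=S P1=S  mem[L4]=22
19. P0: load  L6  bus=[BusRd]  L6: P0=S P1=S  mem[L6]=10
20. P1: load  L5  bus=[-]  L5: P0=I P1=M  mem[L5]=30
21. P0: store L1 := 25  bus=[BusRdX]  L1: P0=M P1=I  mem[L1]=71
22. P0: load  L1  bus=[-]  L1: P0=M P1=I  mem[L1]=71
23. P0: store L7 := 16  bus=[BusRdX]  L7: P0=M P1=I  mem[L7]=40
24. P0: load  L2  bus=[-]  L2: P0=M P1=I  mem[L2]=80
25. P0: store L1 := 60  bus=[-]  L1: P0=M P1=I  mem[L1]=71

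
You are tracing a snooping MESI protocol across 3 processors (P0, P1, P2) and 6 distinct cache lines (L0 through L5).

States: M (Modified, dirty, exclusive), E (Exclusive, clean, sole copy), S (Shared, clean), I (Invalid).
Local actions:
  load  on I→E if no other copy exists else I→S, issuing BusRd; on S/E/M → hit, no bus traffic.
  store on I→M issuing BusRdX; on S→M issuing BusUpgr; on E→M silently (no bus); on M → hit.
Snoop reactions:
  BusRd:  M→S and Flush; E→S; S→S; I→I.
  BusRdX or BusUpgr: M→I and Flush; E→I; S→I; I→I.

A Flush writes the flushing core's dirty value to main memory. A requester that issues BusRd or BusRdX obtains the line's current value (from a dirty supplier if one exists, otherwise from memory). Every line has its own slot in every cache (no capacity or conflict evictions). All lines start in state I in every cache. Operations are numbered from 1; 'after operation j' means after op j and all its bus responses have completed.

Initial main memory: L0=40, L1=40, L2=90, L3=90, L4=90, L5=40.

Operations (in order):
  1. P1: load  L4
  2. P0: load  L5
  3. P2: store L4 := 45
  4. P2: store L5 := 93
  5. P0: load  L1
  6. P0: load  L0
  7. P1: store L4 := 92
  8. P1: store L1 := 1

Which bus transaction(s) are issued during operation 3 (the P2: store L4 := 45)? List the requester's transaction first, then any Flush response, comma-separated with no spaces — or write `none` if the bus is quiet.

[1] P1: load  L4 | P0:I, P1:E(90), P2:I | bus: BusRd
[2] P0: load  L5 | P0:E(40), P1:I, P2:I | bus: BusRd
[3] P2: store L4 := 45 | P0:I, P1:I, P2:M(45) | bus: BusRdX
[4] P2: store L5 := 93 | P0:I, P1:I, P2:M(93) | bus: BusRdX
[5] P0: load  L1 | P0:E(40), P1:I, P2:I | bus: BusRd
[6] P0: load  L0 | P0:E(40), P1:I, P2:I | bus: BusRd
[7] P1: store L4 := 92 | P0:I, P1:M(92), P2:I | bus: BusRdX,Flush
[8] P1: store L1 := 1 | P0:I, P1:M(1), P2:I | bus: BusRdX

bus = BusRdX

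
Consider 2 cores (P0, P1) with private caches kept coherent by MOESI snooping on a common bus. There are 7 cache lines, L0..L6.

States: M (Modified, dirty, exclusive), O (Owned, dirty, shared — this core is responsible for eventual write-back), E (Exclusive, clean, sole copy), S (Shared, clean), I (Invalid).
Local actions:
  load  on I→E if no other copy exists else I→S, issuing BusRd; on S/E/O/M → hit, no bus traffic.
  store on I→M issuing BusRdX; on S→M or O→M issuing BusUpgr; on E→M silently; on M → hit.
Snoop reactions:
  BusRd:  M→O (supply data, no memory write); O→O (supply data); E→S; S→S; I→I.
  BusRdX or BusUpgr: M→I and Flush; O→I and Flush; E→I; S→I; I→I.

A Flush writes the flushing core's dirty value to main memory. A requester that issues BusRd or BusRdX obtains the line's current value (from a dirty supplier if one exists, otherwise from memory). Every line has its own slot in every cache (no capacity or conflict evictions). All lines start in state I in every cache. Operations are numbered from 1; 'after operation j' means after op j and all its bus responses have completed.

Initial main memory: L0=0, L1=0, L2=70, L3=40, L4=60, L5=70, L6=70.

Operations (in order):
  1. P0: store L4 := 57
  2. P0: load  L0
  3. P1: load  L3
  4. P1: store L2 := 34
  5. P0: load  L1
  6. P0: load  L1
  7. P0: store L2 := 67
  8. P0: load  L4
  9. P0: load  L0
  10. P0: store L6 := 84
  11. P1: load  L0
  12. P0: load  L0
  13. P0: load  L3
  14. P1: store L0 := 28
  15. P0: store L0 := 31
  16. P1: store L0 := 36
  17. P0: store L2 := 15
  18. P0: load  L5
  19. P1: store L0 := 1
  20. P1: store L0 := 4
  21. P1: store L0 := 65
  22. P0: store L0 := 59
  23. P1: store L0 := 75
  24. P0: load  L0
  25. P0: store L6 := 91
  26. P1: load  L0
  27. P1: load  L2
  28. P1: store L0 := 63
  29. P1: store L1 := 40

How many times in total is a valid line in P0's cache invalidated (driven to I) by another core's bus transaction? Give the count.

step 1: P0: store L4 := 57  ⟶  MI  (L4)  txn=BusRdX  M[L4]=60
step 2: P0: load  L0  ⟶  EI  (L0)  txn=BusRd  M[L0]=0
step 3: P1: load  L3  ⟶  IE  (L3)  txn=BusRd  M[L3]=40
step 4: P1: store L2 := 34  ⟶  IM  (L2)  txn=BusRdX  M[L2]=70
step 5: P0: load  L1  ⟶  EI  (L1)  txn=BusRd  M[L1]=0
step 6: P0: load  L1  ⟶  EI  (L1)  txn=∅  M[L1]=0
step 7: P0: store L2 := 67  ⟶  MI  (L2)  txn=BusRdX+Flush  M[L2]=34
step 8: P0: load  L4  ⟶  MI  (L4)  txn=∅  M[L4]=60
step 9: P0: load  L0  ⟶  EI  (L0)  txn=∅  M[L0]=0
step 10: P0: store L6 := 84  ⟶  MI  (L6)  txn=BusRdX  M[L6]=70
step 11: P1: load  L0  ⟶  SS  (L0)  txn=BusRd  M[L0]=0
step 12: P0: load  L0  ⟶  SS  (L0)  txn=∅  M[L0]=0
step 13: P0: load  L3  ⟶  SS  (L3)  txn=BusRd  M[L3]=40
step 14: P1: store L0 := 28  ⟶  IM  (L0)  txn=BusUpgr  M[L0]=0
step 15: P0: store L0 := 31  ⟶  MI  (L0)  txn=BusRdX+Flush  M[L0]=28
step 16: P1: store L0 := 36  ⟶  IM  (L0)  txn=BusRdX+Flush  M[L0]=31
step 17: P0: store L2 := 15  ⟶  MI  (L2)  txn=∅  M[L2]=34
step 18: P0: load  L5  ⟶  EI  (L5)  txn=BusRd  M[L5]=70
step 19: P1: store L0 := 1  ⟶  IM  (L0)  txn=∅  M[L0]=31
step 20: P1: store L0 := 4  ⟶  IM  (L0)  txn=∅  M[L0]=31
step 21: P1: store L0 := 65  ⟶  IM  (L0)  txn=∅  M[L0]=31
step 22: P0: store L0 := 59  ⟶  MI  (L0)  txn=BusRdX+Flush  M[L0]=65
step 23: P1: store L0 := 75  ⟶  IM  (L0)  txn=BusRdX+Flush  M[L0]=59
step 24: P0: load  L0  ⟶  SO  (L0)  txn=BusRd  M[L0]=59
step 25: P0: store L6 := 91  ⟶  MI  (L6)  txn=∅  M[L6]=70
step 26: P1: load  L0  ⟶  SO  (L0)  txn=∅  M[L0]=59
step 27: P1: load  L2  ⟶  OS  (L2)  txn=BusRd  M[L2]=34
step 28: P1: store L0 := 63  ⟶  IM  (L0)  txn=BusUpgr  M[L0]=59
step 29: P1: store L1 := 40  ⟶  IM  (L1)  txn=BusRdX  M[L1]=0

invalidations = 5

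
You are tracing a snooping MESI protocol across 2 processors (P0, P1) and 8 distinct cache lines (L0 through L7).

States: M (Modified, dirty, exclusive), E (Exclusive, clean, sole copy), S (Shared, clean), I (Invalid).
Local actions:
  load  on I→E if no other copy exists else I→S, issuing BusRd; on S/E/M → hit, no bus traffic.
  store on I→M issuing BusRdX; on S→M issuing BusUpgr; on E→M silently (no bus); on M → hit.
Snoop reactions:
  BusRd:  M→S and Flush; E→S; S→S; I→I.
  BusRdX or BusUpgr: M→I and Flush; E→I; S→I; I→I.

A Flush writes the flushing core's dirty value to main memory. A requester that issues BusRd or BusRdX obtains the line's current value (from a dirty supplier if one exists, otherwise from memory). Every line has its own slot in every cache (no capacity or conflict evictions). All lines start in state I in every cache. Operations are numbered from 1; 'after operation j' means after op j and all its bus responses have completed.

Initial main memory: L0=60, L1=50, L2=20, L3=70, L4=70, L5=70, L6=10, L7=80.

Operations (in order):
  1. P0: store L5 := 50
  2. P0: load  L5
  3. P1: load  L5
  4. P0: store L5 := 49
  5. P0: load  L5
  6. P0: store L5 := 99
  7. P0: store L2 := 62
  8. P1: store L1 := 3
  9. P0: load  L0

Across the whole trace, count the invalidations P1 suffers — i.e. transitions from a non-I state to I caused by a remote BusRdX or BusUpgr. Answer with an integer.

invalidations = 1

1. P0: store L5 := 50  bus=[BusRdX]  L5: P0=M P1=I  mem[L5]=70
2. P0: load  L5  bus=[-]  L5: P0=M P1=I  mem[L5]=70
3. P1: load  L5  bus=[BusRd,Flush]  L5: P0=S P1=S  mem[L5]=50
4. P0: store L5 := 49  bus=[BusUpgr]  L5: P0=M P1=I  mem[L5]=50
5. P0: load  L5  bus=[-]  L5: P0=M P1=I  mem[L5]=50
6. P0: store L5 := 99  bus=[-]  L5: P0=M P1=I  mem[L5]=50
7. P0: store L2 := 62  bus=[BusRdX]  L2: P0=M P1=I  mem[L2]=20
8. P1: store L1 := 3  bus=[BusRdX]  L1: P0=I P1=M  mem[L1]=50
9. P0: load  L0  bus=[BusRd]  L0: P0=E P1=I  mem[L0]=60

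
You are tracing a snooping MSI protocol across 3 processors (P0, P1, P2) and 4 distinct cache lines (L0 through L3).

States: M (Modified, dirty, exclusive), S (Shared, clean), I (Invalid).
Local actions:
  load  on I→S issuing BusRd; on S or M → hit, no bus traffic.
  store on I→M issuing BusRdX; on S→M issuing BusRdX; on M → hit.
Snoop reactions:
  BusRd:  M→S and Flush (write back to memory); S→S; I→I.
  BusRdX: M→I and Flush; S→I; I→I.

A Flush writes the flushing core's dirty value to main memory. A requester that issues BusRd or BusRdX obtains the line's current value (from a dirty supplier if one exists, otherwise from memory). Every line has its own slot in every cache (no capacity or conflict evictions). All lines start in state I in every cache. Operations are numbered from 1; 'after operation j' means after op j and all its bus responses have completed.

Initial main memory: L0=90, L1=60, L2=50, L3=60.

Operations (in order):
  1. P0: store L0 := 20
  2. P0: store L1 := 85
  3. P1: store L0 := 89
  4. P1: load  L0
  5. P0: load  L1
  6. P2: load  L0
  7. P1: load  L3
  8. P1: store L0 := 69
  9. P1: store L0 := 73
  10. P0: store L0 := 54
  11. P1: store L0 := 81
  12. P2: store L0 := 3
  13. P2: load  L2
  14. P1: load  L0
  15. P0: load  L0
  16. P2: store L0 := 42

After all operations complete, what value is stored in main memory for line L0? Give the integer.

memory[L0] = 3

step 1: P0: store L0 := 20  ⟶  MII  (L0)  txn=BusRdX  M[L0]=90
step 2: P0: store L1 := 85  ⟶  MII  (L1)  txn=BusRdX  M[L1]=60
step 3: P1: store L0 := 89  ⟶  IMI  (L0)  txn=BusRdX+Flush  M[L0]=20
step 4: P1: load  L0  ⟶  IMI  (L0)  txn=∅  M[L0]=20
step 5: P0: load  L1  ⟶  MII  (L1)  txn=∅  M[L1]=60
step 6: P2: load  L0  ⟶  ISS  (L0)  txn=BusRd+Flush  M[L0]=89
step 7: P1: load  L3  ⟶  ISI  (L3)  txn=BusRd  M[L3]=60
step 8: P1: store L0 := 69  ⟶  IMI  (L0)  txn=BusRdX  M[L0]=89
step 9: P1: store L0 := 73  ⟶  IMI  (L0)  txn=∅  M[L0]=89
step 10: P0: store L0 := 54  ⟶  MII  (L0)  txn=BusRdX+Flush  M[L0]=73
step 11: P1: store L0 := 81  ⟶  IMI  (L0)  txn=BusRdX+Flush  M[L0]=54
step 12: P2: store L0 := 3  ⟶  IIM  (L0)  txn=BusRdX+Flush  M[L0]=81
step 13: P2: load  L2  ⟶  IIS  (L2)  txn=BusRd  M[L2]=50
step 14: P1: load  L0  ⟶  ISS  (L0)  txn=BusRd+Flush  M[L0]=3
step 15: P0: load  L0  ⟶  SSS  (L0)  txn=BusRd  M[L0]=3
step 16: P2: store L0 := 42  ⟶  IIM  (L0)  txn=BusRdX  M[L0]=3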